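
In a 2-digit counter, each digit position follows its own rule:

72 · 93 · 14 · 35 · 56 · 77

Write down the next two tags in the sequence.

98 then 19

First digit: +2 each step, mod 10; 7, 9, 1, 3, 5, 7 → 9 → 1.
Second digit: 2, 3, 4, 5, 6, 7 → 8 → 9 (+1 each step, mod 10).
So the next two tags are 98 and 19.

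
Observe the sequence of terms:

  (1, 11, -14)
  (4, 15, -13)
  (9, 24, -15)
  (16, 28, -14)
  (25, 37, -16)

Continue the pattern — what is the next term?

For the first part, perfect squares: 1², 2², 3², …: 1, 4, 9, 16, 25 → 36.
Second part: alternating steps +4, +9, +4, +9, …, so 11, 15, 24, 28, 37 → 41.
For the third part, alternating steps +1, −2, +1, −2, …: -14, -13, -15, -14, -16 → -15.
Combining the parts gives (36, 41, -15).

(36, 41, -15)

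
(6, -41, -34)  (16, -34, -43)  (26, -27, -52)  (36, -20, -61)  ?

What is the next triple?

First coordinate: +10 each step, so 6, 16, 26, 36 → 46.
Second coordinate: +7 each step, so -41, -34, -27, -20 → -13.
Third coordinate — −9 each step: -34, -43, -52, -61 → -70.
So the next triple is (46, -13, -70).

(46, -13, -70)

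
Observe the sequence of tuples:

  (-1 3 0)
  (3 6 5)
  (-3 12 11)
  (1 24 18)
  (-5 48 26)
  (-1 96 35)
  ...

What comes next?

(-7 192 45)

First coordinate goes -1, 3, -3, 1, -5, -1 → -7 (alternating steps +4, −6, +4, −6, …).
For the second coordinate, ×2 each step: 3, 6, 12, 24, 48, 96 → 192.
Third coordinate — differences are 5, 6, 7, … (increasing by 1 each time): 0, 5, 11, 18, 26, 35 → 45.
Combining the parts gives (-7 192 45).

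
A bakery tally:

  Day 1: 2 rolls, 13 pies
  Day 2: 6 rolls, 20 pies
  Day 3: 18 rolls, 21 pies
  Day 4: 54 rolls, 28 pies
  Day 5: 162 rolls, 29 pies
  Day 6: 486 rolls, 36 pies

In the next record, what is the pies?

Rolls: ×3 each step; 2, 6, 18, 54, 162, 486 → 1458.
For the pies, alternating steps +7, +1, +7, +1, …: 13, 20, 21, 28, 29, 36 → 37.

37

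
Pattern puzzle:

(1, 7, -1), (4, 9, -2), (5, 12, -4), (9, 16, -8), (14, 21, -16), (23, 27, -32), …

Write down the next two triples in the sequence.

(37, 34, -64), (60, 42, -128)

First entry: 1, 4, 5, 9, 14, 23 → 37 → 60 (each term is the sum of the two before it).
Second entry: differences are 2, 3, 4, … (increasing by 1 each time), so 7, 9, 12, 16, 21, 27 → 34 → 42.
Third entry — ×2 each step: -1, -2, -4, -8, -16, -32 → -64 → -128.
So the next two triples are (37, 34, -64) and (60, 42, -128).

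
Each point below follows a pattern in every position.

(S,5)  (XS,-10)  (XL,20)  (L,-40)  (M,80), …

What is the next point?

(S,-160)

For the size, runs backward through clothing sizes XS→XL: S, XS, XL, L, M → S.
Second slot goes 5, -10, 20, -40, 80 → -160 (×(-2) each step).
Putting it together: (S,-160).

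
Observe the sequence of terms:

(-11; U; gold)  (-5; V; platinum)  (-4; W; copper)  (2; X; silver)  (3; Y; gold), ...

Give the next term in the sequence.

First entry: alternating steps +6, +1, +6, +1, …; -11, -5, -4, 2, 3 → 9.
Letter: letters move forward 1 place in the alphabet, so U, V, W, X, Y → Z.
Metal: repeats gold → platinum → copper → silver, so gold, platinum, copper, silver, gold → platinum.
Putting it together: (9; Z; platinum).

(9; Z; platinum)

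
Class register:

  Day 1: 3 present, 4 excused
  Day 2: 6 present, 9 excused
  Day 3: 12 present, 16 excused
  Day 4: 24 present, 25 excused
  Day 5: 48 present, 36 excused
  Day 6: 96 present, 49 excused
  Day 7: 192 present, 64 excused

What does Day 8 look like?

Present: ×2 each step, so 3, 6, 12, 24, 48, 96, 192 → 384.
For the excused, perfect squares: 2², 3², 4², …: 4, 9, 16, 25, 36, 49, 64 → 81.
Putting it together: 384 present, 81 excused.

384 present, 81 excused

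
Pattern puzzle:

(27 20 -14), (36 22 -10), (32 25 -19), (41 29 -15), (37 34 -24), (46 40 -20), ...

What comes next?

First value: 27, 36, 32, 41, 37, 46 → 42 (alternating steps +9, −4, +9, −4, …).
For the second value, differences are 2, 3, 4, … (increasing by 1 each time): 20, 22, 25, 29, 34, 40 → 47.
Third value: -14, -10, -19, -15, -24, -20 → -29 (alternating steps +4, −9, +4, −9, …).
Combining the parts gives (42 47 -29).

(42 47 -29)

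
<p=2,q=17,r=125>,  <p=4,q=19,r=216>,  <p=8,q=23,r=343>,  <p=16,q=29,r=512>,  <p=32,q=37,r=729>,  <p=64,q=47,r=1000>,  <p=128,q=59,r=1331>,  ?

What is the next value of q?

73

Q: 17, 19, 23, 29, 37, 47, 59 → 73 (differences are 2, 4, 6, … (increasing by 2 each time)).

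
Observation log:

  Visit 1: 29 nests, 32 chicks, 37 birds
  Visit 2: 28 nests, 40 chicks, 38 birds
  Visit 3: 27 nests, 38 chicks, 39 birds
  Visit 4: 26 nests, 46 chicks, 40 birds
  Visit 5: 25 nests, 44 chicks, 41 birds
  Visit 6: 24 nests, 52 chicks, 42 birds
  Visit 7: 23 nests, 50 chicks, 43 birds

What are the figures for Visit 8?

22 nests, 58 chicks, 44 birds

Nests: 29, 28, 27, 26, 25, 24, 23 → 22 (−1 each step).
Chicks: alternating steps +8, −2, +8, −2, …; 32, 40, 38, 46, 44, 52, 50 → 58.
Birds — +1 each step: 37, 38, 39, 40, 41, 42, 43 → 44.
Combining the parts gives 22 nests, 58 chicks, 44 birds.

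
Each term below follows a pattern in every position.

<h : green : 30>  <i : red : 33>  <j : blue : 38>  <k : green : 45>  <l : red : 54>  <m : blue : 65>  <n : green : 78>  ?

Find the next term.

Letter: letters move forward 1 place in the alphabet; h, i, j, k, l, m, n → o.
Colour: green, red, blue, green, red, blue, green → red (repeats green → red → blue).
Third component: differences are 3, 5, 7, … (increasing by 2 each time), so 30, 33, 38, 45, 54, 65, 78 → 93.
Putting it together: <o : red : 93>.

<o : red : 93>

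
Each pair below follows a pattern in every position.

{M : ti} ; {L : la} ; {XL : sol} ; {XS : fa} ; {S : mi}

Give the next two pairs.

{M : re}, {L : do}

Size: runs through clothing sizes XS→XL, so M, L, XL, XS, S → M → L.
Note: runs backward through the solfège scale do→ti, so ti, la, sol, fa, mi → re → do.
Putting the parts together: {M : re} and then {L : do}.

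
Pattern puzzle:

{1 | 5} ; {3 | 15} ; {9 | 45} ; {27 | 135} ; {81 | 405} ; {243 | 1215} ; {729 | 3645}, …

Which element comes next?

{2187 | 10935}

First part: ×3 each step, so 1, 3, 9, 27, 81, 243, 729 → 2187.
For the second part, ×3 each step: 5, 15, 45, 135, 405, 1215, 3645 → 10935.
So the next element is {2187 | 10935}.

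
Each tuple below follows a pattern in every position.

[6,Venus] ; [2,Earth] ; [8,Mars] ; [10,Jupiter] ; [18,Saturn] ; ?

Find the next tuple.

[28,Uranus]

First coordinate — each term is the sum of the two before it: 6, 2, 8, 10, 18 → 28.
For the planet, runs through the planets Mercury→Neptune: Venus, Earth, Mars, Jupiter, Saturn → Uranus.
Combining the parts gives [28,Uranus].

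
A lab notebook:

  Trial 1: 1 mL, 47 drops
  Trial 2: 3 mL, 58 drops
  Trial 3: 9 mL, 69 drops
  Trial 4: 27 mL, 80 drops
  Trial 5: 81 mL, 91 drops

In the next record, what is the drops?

Drops: +11 each step, so 47, 58, 69, 80, 91 → 102.

102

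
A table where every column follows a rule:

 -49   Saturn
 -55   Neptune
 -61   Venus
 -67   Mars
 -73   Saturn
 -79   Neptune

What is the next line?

-85  Venus

First component: −6 each step, so -49, -55, -61, -67, -73, -79 → -85.
Planet: repeats Saturn → Neptune → Venus → Mars, so Saturn, Neptune, Venus, Mars, Saturn, Neptune → Venus.
Putting it together: -85  Venus.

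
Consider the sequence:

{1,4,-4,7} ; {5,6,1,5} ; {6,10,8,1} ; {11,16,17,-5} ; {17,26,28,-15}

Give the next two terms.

{28,42,41,-31}, {45,68,56,-57}

First value goes 1, 5, 6, 11, 17 → 28 → 45 (each term is the sum of the two before it).
Second value: 4, 6, 10, 16, 26 → 42 → 68 (each term is the sum of the two before it).
Third value — differences are 5, 7, 9, … (increasing by 2 each time): -4, 1, 8, 17, 28 → 41 → 56.
Fourth value: together with the second value always sums to 11; 7, 5, 1, -5, -15 → -31 → -57.
So the next two terms are {28,42,41,-31} and {45,68,56,-57}.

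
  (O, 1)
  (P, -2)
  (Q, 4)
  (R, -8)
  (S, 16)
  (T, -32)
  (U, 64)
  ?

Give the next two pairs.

(V, -128), (W, 256)

Letter: letters move forward 1 place in the alphabet; O, P, Q, R, S, T, U → V → W.
Second entry goes 1, -2, 4, -8, 16, -32, 64 → -128 → 256 (×(-2) each step).
So the next two pairs are (V, -128) and (W, 256).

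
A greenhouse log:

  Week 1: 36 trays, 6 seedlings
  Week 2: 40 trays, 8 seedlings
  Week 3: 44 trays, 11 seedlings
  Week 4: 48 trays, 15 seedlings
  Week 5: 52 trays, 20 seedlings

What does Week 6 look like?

Trays goes 36, 40, 44, 48, 52 → 56 (+4 each step).
Seedlings — differences are 2, 3, 4, … (increasing by 1 each time): 6, 8, 11, 15, 20 → 26.
Combining the parts gives 56 trays, 26 seedlings.

56 trays, 26 seedlings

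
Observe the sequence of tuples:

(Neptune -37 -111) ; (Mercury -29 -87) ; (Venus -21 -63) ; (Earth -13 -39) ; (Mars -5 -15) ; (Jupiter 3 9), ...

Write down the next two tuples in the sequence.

Planet goes Neptune, Mercury, Venus, Earth, Mars, Jupiter → Saturn → Uranus (runs through the planets Mercury→Neptune).
Second slot goes -37, -29, -21, -13, -5, 3 → 11 → 19 (+8 each step).
For the third slot, always 3 × the second slot: -111, -87, -63, -39, -15, 9 → 33 → 57.
Putting the parts together: (Saturn 11 33) and then (Uranus 19 57).

(Saturn 11 33), (Uranus 19 57)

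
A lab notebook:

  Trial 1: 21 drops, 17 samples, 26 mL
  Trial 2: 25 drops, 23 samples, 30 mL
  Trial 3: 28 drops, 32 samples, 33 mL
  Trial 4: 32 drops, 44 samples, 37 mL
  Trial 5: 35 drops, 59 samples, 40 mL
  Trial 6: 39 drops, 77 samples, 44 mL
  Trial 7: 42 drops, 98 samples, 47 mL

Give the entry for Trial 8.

For the drops, alternating steps +4, +3, +4, +3, …: 21, 25, 28, 32, 35, 39, 42 → 46.
Samples — differences are 6, 9, 12, … (increasing by 3 each time): 17, 23, 32, 44, 59, 77, 98 → 122.
ML: 26, 30, 33, 37, 40, 44, 47 → 51 (always 5 more than the drops).
So the next row is 46 drops, 122 samples, 51 mL.

46 drops, 122 samples, 51 mL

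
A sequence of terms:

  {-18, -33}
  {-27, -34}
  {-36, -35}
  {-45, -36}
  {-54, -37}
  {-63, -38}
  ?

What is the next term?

{-72, -39}

First entry — −9 each step: -18, -27, -36, -45, -54, -63 → -72.
Second entry: -33, -34, -35, -36, -37, -38 → -39 (−1 each step).
So the next term is {-72, -39}.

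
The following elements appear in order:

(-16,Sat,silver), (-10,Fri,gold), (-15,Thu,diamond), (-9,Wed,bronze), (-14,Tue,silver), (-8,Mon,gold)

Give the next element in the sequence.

First entry: alternating steps +6, −5, +6, −5, …, so -16, -10, -15, -9, -14, -8 → -13.
Day: runs backward through the weekdays Mon→Sun, so Sat, Fri, Thu, Wed, Tue, Mon → Sun.
Rank: repeats silver → gold → diamond → bronze; silver, gold, diamond, bronze, silver, gold → diamond.
So the next element is (-13,Sun,diamond).

(-13,Sun,diamond)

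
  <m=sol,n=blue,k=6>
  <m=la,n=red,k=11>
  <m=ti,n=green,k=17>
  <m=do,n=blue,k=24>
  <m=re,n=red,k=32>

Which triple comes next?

M: sol, la, ti, do, re → mi (runs through the solfège scale do→ti).
N: repeats blue → red → green; blue, red, green, blue, red → green.
K — differences are 5, 6, 7, … (increasing by 1 each time): 6, 11, 17, 24, 32 → 41.
So the next triple is <m=mi,n=green,k=41>.

<m=mi,n=green,k=41>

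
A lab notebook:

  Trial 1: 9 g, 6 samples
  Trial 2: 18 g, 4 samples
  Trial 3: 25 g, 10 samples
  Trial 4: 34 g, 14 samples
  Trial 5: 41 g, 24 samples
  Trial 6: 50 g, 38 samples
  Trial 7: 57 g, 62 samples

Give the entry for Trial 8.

G — alternating steps +9, +7, +9, +7, …: 9, 18, 25, 34, 41, 50, 57 → 66.
Samples goes 6, 4, 10, 14, 24, 38, 62 → 100 (each term is the sum of the two before it).
Combining the parts gives 66 g, 100 samples.

66 g, 100 samples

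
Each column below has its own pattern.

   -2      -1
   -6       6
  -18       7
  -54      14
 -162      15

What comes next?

First component — ×3 each step: -2, -6, -18, -54, -162 → -486.
Second component: -1, 6, 7, 14, 15 → 22 (alternating steps +7, +1, +7, +1, …).
So the next line is -486  22.

-486  22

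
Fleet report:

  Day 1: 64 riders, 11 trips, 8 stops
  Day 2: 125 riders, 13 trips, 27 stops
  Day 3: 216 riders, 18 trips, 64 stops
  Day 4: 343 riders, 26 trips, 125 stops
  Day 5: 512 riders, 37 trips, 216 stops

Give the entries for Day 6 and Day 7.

Riders: 64, 125, 216, 343, 512 → 729 → 1000 (perfect cubes: 4³, 5³, 6³, …).
Trips — differences are 2, 5, 8, … (increasing by 3 each time): 11, 13, 18, 26, 37 → 51 → 68.
For the stops, perfect cubes: 2³, 3³, 4³, …: 8, 27, 64, 125, 216 → 343 → 512.
So the next two lines are 729 riders, 51 trips, 343 stops and 1000 riders, 68 trips, 512 stops.

729 riders, 51 trips, 343 stops; 1000 riders, 68 trips, 512 stops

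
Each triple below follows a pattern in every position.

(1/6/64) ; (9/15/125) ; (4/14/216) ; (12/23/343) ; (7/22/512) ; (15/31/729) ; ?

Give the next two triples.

First value goes 1, 9, 4, 12, 7, 15 → 10 → 18 (alternating steps +8, −5, +8, −5, …).
Second value — alternating steps +9, −1, +9, −1, …: 6, 15, 14, 23, 22, 31 → 30 → 39.
Third value: perfect cubes: 4³, 5³, 6³, …; 64, 125, 216, 343, 512, 729 → 1000 → 1331.
Putting the parts together: (10/30/1000) and then (18/39/1331).

(10/30/1000), (18/39/1331)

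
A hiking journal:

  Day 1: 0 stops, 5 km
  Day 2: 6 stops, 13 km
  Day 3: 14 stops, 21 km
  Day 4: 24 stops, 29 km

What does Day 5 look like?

Stops: differences are 6, 8, 10, … (increasing by 2 each time); 0, 6, 14, 24 → 36.
Km — +8 each step: 5, 13, 21, 29 → 37.
Putting it together: 36 stops, 37 km.

36 stops, 37 km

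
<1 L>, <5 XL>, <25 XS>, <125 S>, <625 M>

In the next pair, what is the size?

First component goes 1, 5, 25, 125, 625 → 3125 (×5 each step).
For the size, runs through clothing sizes XS→XL: L, XL, XS, S, M → L.

L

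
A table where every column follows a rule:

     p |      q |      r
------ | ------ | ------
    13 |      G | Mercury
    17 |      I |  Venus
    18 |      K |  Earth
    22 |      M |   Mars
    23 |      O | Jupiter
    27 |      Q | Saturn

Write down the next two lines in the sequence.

For the column p, alternating steps +4, +1, +4, +1, …: 13, 17, 18, 22, 23, 27 → 28 → 32.
Column q: G, I, K, M, O, Q → S → U (letters move forward 2 places in the alphabet).
Column r: Mercury, Venus, Earth, Mars, Jupiter, Saturn → Uranus → Neptune (runs through the planets Mercury→Neptune).
So the next two lines are 28  S  Uranus and 32  U  Neptune.

28  S  Uranus; 32  U  Neptune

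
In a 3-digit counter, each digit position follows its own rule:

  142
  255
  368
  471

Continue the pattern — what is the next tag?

584

First digit: +1 each step, mod 10; 1, 2, 3, 4 → 5.
Second digit — +1 each step, mod 10: 4, 5, 6, 7 → 8.
Third digit — +3 each step, mod 10: 2, 5, 8, 1 → 4.
Combining the parts gives 584.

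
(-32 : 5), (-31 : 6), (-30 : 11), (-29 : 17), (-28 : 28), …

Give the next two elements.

(-27 : 45), (-26 : 73)

First entry goes -32, -31, -30, -29, -28 → -27 → -26 (+1 each step).
Second entry: each term is the sum of the two before it; 5, 6, 11, 17, 28 → 45 → 73.
So the next two elements are (-27 : 45) and (-26 : 73).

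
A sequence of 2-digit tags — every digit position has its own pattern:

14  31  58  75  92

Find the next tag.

19

First digit goes 1, 3, 5, 7, 9 → 1 (+2 each step, mod 10).
Second digit: −3 each step, mod 10; 4, 1, 8, 5, 2 → 9.
Putting it together: 19.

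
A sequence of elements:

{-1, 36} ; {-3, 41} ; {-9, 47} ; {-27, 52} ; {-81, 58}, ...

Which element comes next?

First value: ×3 each step; -1, -3, -9, -27, -81 → -243.
Second value: alternating steps +5, +6, +5, +6, …, so 36, 41, 47, 52, 58 → 63.
Putting it together: {-243, 63}.

{-243, 63}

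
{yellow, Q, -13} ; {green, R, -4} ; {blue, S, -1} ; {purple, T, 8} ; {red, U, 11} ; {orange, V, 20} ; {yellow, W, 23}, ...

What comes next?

{green, X, 32}

Colour — repeats yellow → green → blue → purple → red → orange: yellow, green, blue, purple, red, orange, yellow → green.
Letter: letters move forward 1 place in the alphabet, so Q, R, S, T, U, V, W → X.
For the third entry, alternating steps +9, +3, +9, +3, …: -13, -4, -1, 8, 11, 20, 23 → 32.
Combining the parts gives {green, X, 32}.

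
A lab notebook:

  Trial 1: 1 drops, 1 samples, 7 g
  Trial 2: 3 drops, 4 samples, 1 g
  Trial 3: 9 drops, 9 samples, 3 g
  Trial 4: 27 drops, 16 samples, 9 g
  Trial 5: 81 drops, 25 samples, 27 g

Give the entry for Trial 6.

Drops goes 1, 3, 9, 27, 81 → 243 (×3 each step).
Samples: perfect squares: 1², 2², 3², …, so 1, 4, 9, 16, 25 → 36.
G: always the previous value of the drops, so 7, 1, 3, 9, 27 → 81.
Putting it together: 243 drops, 36 samples, 81 g.

243 drops, 36 samples, 81 g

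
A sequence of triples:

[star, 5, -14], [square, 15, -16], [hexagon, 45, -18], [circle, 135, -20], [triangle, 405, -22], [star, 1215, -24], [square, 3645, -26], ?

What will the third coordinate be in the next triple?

Third coordinate: −2 each step; -14, -16, -18, -20, -22, -24, -26 → -28.

-28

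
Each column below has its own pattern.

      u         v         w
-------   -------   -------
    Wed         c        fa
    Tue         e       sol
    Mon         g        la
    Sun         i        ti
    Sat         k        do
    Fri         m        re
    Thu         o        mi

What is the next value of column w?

fa

Column w goes fa, sol, la, ti, do, re, mi → fa (runs through the solfège scale do→ti).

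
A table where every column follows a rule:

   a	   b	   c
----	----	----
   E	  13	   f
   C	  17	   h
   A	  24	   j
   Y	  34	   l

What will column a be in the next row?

For the column a, letters move back 2 places in the alphabet, wrapping A→Z: E, C, A, Y → W.

W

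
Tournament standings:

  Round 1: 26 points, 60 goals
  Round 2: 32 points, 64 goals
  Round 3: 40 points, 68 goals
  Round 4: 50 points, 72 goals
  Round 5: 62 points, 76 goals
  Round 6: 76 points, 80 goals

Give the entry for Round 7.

92 points, 84 goals

Points: differences are 6, 8, 10, … (increasing by 2 each time), so 26, 32, 40, 50, 62, 76 → 92.
Goals goes 60, 64, 68, 72, 76, 80 → 84 (+4 each step).
Putting it together: 92 points, 84 goals.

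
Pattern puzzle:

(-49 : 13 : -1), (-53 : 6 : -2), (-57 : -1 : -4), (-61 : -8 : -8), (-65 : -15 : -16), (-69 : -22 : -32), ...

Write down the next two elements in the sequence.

(-73 : -29 : -64), (-77 : -36 : -128)

First entry: -49, -53, -57, -61, -65, -69 → -73 → -77 (−4 each step).
Second entry: 13, 6, -1, -8, -15, -22 → -29 → -36 (−7 each step).
Third entry: ×2 each step; -1, -2, -4, -8, -16, -32 → -64 → -128.
Putting the parts together: (-73 : -29 : -64) and then (-77 : -36 : -128).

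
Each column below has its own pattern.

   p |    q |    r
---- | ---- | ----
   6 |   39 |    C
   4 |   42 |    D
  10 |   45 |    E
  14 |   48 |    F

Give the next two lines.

24  51  G; 38  54  H

Column p: each term is the sum of the two before it; 6, 4, 10, 14 → 24 → 38.
Column q: +3 each step; 39, 42, 45, 48 → 51 → 54.
For the column r, letters move forward 1 place in the alphabet: C, D, E, F → G → H.
Putting the parts together: 24  51  G and then 38  54  H.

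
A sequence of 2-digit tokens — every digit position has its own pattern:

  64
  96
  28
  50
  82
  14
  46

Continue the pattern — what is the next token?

First digit goes 6, 9, 2, 5, 8, 1, 4 → 7 (+3 each step, mod 10).
Second digit goes 4, 6, 8, 0, 2, 4, 6 → 8 (+2 each step, mod 10).
Combining the parts gives 78.

78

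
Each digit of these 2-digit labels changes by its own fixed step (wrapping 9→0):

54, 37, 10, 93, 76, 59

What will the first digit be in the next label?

For the first digit, −2 each step, mod 10: 5, 3, 1, 9, 7, 5 → 3.

3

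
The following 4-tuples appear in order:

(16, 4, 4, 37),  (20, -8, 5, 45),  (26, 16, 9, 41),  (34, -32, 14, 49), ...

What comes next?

First part: differences are 4, 6, 8, … (increasing by 2 each time); 16, 20, 26, 34 → 44.
Second part: 4, -8, 16, -32 → 64 (×(-2) each step).
Third part: each term is the sum of the two before it; 4, 5, 9, 14 → 23.
Fourth part: alternating steps +8, −4, +8, −4, …, so 37, 45, 41, 49 → 45.
Putting it together: (44, 64, 23, 45).

(44, 64, 23, 45)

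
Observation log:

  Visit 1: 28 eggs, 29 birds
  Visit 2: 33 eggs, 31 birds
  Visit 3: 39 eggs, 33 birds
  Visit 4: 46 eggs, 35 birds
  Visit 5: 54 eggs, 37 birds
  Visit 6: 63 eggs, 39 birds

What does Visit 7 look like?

Eggs: 28, 33, 39, 46, 54, 63 → 73 (differences are 5, 6, 7, … (increasing by 1 each time)).
Birds — +2 each step: 29, 31, 33, 35, 37, 39 → 41.
Combining the parts gives 73 eggs, 41 birds.

73 eggs, 41 birds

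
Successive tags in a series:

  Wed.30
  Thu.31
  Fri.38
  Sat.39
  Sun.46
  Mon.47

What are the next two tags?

Tue.54, Wed.55

For the day, runs through the weekdays Mon→Sun: Wed, Thu, Fri, Sat, Sun, Mon → Tue → Wed.
Second component goes 30, 31, 38, 39, 46, 47 → 54 → 55 (alternating steps +1, +7, +1, +7, …).
Putting the parts together: Tue.54 and then Wed.55.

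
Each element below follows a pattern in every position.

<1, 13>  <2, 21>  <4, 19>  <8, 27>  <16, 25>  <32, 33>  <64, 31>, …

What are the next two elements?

For the first value, ×2 each step: 1, 2, 4, 8, 16, 32, 64 → 128 → 256.
For the second value, alternating steps +8, −2, +8, −2, …: 13, 21, 19, 27, 25, 33, 31 → 39 → 37.
Putting the parts together: <128, 39> and then <256, 37>.

<128, 39>, <256, 37>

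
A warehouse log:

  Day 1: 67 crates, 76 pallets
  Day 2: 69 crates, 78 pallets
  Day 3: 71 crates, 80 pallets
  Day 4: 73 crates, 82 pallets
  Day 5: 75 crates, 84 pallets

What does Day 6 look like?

77 crates, 86 pallets

Crates: +2 each step, so 67, 69, 71, 73, 75 → 77.
Pallets: always 9 more than the crates, so 76, 78, 80, 82, 84 → 86.
Combining the parts gives 77 crates, 86 pallets.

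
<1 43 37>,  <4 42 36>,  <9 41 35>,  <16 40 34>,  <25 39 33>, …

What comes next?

<36 38 32>

For the first entry, perfect squares: 1², 2², 3², …: 1, 4, 9, 16, 25 → 36.
Second entry — −1 each step: 43, 42, 41, 40, 39 → 38.
Third entry — always 6 less than the second entry: 37, 36, 35, 34, 33 → 32.
Putting it together: <36 38 32>.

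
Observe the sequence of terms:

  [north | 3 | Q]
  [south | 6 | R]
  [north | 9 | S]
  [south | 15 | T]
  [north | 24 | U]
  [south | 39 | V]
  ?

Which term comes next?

Direction — alternates north ↔ south: north, south, north, south, north, south → north.
Second coordinate: each term is the sum of the two before it; 3, 6, 9, 15, 24, 39 → 63.
Letter — letters move forward 1 place in the alphabet: Q, R, S, T, U, V → W.
So the next term is [north | 63 | W].

[north | 63 | W]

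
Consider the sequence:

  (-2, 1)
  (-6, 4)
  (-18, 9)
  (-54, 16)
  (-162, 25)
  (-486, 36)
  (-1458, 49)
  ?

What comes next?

(-4374, 64)

First entry: ×3 each step, so -2, -6, -18, -54, -162, -486, -1458 → -4374.
For the second entry, perfect squares: 1², 2², 3², …: 1, 4, 9, 16, 25, 36, 49 → 64.
Putting it together: (-4374, 64).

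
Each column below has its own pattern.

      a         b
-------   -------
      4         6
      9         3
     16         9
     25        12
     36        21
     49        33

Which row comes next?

64  54

Column a — perfect squares: 2², 3², 4², …: 4, 9, 16, 25, 36, 49 → 64.
Column b: each term is the sum of the two before it; 6, 3, 9, 12, 21, 33 → 54.
Putting it together: 64  54.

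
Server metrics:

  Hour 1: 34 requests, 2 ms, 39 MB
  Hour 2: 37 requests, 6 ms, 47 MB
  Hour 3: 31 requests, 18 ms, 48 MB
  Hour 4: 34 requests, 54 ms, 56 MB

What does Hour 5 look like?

28 requests, 162 ms, 57 MB

Requests: 34, 37, 31, 34 → 28 (alternating steps +3, −6, +3, −6, …).
Ms: ×3 each step; 2, 6, 18, 54 → 162.
For the MB, alternating steps +8, +1, +8, +1, …: 39, 47, 48, 56 → 57.
Combining the parts gives 28 requests, 162 ms, 57 MB.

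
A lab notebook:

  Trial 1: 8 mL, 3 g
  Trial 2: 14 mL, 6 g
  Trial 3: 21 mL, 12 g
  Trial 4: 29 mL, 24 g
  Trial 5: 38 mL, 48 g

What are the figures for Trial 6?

ML — differences are 6, 7, 8, … (increasing by 1 each time): 8, 14, 21, 29, 38 → 48.
G — ×2 each step: 3, 6, 12, 24, 48 → 96.
Putting it together: 48 mL, 96 g.

48 mL, 96 g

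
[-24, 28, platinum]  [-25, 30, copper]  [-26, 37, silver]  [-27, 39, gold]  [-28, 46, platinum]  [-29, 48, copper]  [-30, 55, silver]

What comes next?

[-31, 57, gold]

First component: −1 each step; -24, -25, -26, -27, -28, -29, -30 → -31.
Second component: 28, 30, 37, 39, 46, 48, 55 → 57 (alternating steps +2, +7, +2, +7, …).
Metal goes platinum, copper, silver, gold, platinum, copper, silver → gold (repeats platinum → copper → silver → gold).
Putting it together: [-31, 57, gold].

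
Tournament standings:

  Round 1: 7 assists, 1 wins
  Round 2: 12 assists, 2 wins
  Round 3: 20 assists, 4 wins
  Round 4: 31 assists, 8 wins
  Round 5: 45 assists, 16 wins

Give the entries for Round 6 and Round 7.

For the assists, differences are 5, 8, 11, … (increasing by 3 each time): 7, 12, 20, 31, 45 → 62 → 82.
For the wins, ×2 each step: 1, 2, 4, 8, 16 → 32 → 64.
So the next two rows are 62 assists, 32 wins and 82 assists, 64 wins.

62 assists, 32 wins; 82 assists, 64 wins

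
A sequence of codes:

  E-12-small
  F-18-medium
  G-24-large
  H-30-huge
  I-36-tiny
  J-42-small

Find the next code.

K-48-medium

For the letter, letters move forward 1 place in the alphabet: E, F, G, H, I, J → K.
Second component: 12, 18, 24, 30, 36, 42 → 48 (+6 each step).
Size goes small, medium, large, huge, tiny, small → medium (repeats small → medium → large → huge → tiny).
Combining the parts gives K-48-medium.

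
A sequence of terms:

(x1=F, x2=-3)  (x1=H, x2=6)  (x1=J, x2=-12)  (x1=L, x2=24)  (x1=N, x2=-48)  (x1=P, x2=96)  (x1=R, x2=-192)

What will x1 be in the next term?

T

For the x1, letters move forward 2 places in the alphabet: F, H, J, L, N, P, R → T.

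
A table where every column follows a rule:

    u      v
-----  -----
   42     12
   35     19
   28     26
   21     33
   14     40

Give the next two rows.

7  47; 0  54

Column u goes 42, 35, 28, 21, 14 → 7 → 0 (−7 each step).
Column v goes 12, 19, 26, 33, 40 → 47 → 54 (together with the column u always sums to 54).
Putting the parts together: 7  47 and then 0  54.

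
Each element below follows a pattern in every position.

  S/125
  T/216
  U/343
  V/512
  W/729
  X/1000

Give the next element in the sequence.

Letter: S, T, U, V, W, X → Y (letters move forward 1 place in the alphabet).
Second part: perfect cubes: 5³, 6³, 7³, …; 125, 216, 343, 512, 729, 1000 → 1331.
Combining the parts gives Y/1331.

Y/1331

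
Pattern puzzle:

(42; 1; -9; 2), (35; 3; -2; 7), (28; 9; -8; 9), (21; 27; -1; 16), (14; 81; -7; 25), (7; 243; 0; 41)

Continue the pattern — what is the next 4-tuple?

(0; 729; -6; 66)

First value: −7 each step; 42, 35, 28, 21, 14, 7 → 0.
Second value: ×3 each step, so 1, 3, 9, 27, 81, 243 → 729.
Third value: -9, -2, -8, -1, -7, 0 → -6 (alternating steps +7, −6, +7, −6, …).
Fourth value: each term is the sum of the two before it, so 2, 7, 9, 16, 25, 41 → 66.
Putting it together: (0; 729; -6; 66).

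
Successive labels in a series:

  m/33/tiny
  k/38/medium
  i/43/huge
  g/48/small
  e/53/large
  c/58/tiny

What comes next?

a/63/medium

For the letter, letters move back 2 places in the alphabet: m, k, i, g, e, c → a.
Second component: 33, 38, 43, 48, 53, 58 → 63 (+5 each step).
Size goes tiny, medium, huge, small, large, tiny → medium (repeats tiny → medium → huge → small → large).
Putting it together: a/63/medium.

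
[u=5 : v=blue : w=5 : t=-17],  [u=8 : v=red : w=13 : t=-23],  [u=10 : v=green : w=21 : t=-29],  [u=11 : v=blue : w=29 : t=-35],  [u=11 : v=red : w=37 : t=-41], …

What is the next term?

[u=10 : v=green : w=45 : t=-47]

U — differences are 3, 2, 1, … (decreasing by 1 each time): 5, 8, 10, 11, 11 → 10.
V — repeats blue → red → green: blue, red, green, blue, red → green.
W — +8 each step: 5, 13, 21, 29, 37 → 45.
T: −6 each step, so -17, -23, -29, -35, -41 → -47.
Putting it together: [u=10 : v=green : w=45 : t=-47].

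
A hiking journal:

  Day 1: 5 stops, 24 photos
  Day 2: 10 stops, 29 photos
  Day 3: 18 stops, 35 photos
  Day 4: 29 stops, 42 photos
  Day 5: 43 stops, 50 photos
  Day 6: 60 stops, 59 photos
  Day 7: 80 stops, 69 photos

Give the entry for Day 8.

103 stops, 80 photos

Stops: 5, 10, 18, 29, 43, 60, 80 → 103 (differences are 5, 8, 11, … (increasing by 3 each time)).
For the photos, differences are 5, 6, 7, … (increasing by 1 each time): 24, 29, 35, 42, 50, 59, 69 → 80.
Combining the parts gives 103 stops, 80 photos.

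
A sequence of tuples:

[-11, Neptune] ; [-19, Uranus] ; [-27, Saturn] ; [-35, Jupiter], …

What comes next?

First part — −8 each step: -11, -19, -27, -35 → -43.
Planet: runs backward through the planets Mercury→Neptune, so Neptune, Uranus, Saturn, Jupiter → Mars.
Putting it together: [-43, Mars].

[-43, Mars]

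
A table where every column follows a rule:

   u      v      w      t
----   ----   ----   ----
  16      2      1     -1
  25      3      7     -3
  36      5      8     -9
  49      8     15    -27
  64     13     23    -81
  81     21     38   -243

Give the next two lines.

Column u: perfect squares: 4², 5², 6², …, so 16, 25, 36, 49, 64, 81 → 100 → 121.
Column v — each term is the sum of the two before it: 2, 3, 5, 8, 13, 21 → 34 → 55.
Column w: each term is the sum of the two before it; 1, 7, 8, 15, 23, 38 → 61 → 99.
Column t goes -1, -3, -9, -27, -81, -243 → -729 → -2187 (×3 each step).
So the next two lines are 100  34  61  -729 and 121  55  99  -2187.

100  34  61  -729; 121  55  99  -2187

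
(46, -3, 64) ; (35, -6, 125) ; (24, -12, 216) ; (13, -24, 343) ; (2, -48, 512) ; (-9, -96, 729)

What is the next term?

(-20, -192, 1000)

First component: −11 each step; 46, 35, 24, 13, 2, -9 → -20.
Second component: ×2 each step; -3, -6, -12, -24, -48, -96 → -192.
Third component — perfect cubes: 4³, 5³, 6³, …: 64, 125, 216, 343, 512, 729 → 1000.
Putting it together: (-20, -192, 1000).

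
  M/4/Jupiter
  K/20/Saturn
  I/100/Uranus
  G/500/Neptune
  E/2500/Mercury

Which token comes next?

C/12500/Venus

Letter: letters move back 2 places in the alphabet; M, K, I, G, E → C.
Second component: ×5 each step; 4, 20, 100, 500, 2500 → 12500.
Planet goes Jupiter, Saturn, Uranus, Neptune, Mercury → Venus (runs through the planets Mercury→Neptune).
Combining the parts gives C/12500/Venus.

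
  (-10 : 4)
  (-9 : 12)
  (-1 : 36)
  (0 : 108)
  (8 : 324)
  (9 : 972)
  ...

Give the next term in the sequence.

First value — alternating steps +1, +8, +1, +8, …: -10, -9, -1, 0, 8, 9 → 17.
Second value: ×3 each step, so 4, 12, 36, 108, 324, 972 → 2916.
So the next term is (17 : 2916).

(17 : 2916)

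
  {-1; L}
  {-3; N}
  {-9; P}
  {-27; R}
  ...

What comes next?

{-81; T}

First coordinate goes -1, -3, -9, -27 → -81 (×3 each step).
For the letter, letters move forward 2 places in the alphabet: L, N, P, R → T.
So the next term is {-81; T}.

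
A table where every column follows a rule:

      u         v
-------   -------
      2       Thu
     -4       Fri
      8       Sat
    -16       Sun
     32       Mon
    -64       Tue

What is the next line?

128  Wed

Column u goes 2, -4, 8, -16, 32, -64 → 128 (×(-2) each step).
Column v: runs through the weekdays Mon→Sun; Thu, Fri, Sat, Sun, Mon, Tue → Wed.
Putting it together: 128  Wed.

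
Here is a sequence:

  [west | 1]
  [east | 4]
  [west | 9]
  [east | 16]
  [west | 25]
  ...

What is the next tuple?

[east | 36]

Direction — alternates west ↔ east: west, east, west, east, west → east.
Second entry: perfect squares: 1², 2², 3², …, so 1, 4, 9, 16, 25 → 36.
Putting it together: [east | 36].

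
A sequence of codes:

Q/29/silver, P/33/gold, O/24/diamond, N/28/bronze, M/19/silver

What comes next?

L/23/gold

Letter: Q, P, O, N, M → L (letters move back 1 place in the alphabet).
Second component: alternating steps +4, −9, +4, −9, …, so 29, 33, 24, 28, 19 → 23.
Rank — repeats silver → gold → diamond → bronze: silver, gold, diamond, bronze, silver → gold.
So the next code is L/23/gold.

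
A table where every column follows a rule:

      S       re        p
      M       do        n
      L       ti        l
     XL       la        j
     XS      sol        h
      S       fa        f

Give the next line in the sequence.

Size: repeats S → M → L → XL → XS; S, M, L, XL, XS, S → M.
For the note, runs backward through the solfège scale do→ti: re, do, ti, la, sol, fa → mi.
Letter goes p, n, l, j, h, f → d (letters move back 2 places in the alphabet).
Combining the parts gives M  mi  d.

M  mi  d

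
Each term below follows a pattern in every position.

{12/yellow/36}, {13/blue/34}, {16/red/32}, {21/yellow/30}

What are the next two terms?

First entry: differences are 1, 3, 5, … (increasing by 2 each time); 12, 13, 16, 21 → 28 → 37.
Colour: repeats yellow → blue → red, so yellow, blue, red, yellow → blue → red.
Third entry goes 36, 34, 32, 30 → 28 → 26 (−2 each step).
Putting the parts together: {28/blue/28} and then {37/red/26}.

{28/blue/28}, {37/red/26}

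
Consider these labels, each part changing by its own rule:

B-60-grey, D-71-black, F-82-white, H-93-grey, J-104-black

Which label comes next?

Letter goes B, D, F, H, J → L (letters move forward 2 places in the alphabet).
For the second component, +11 each step: 60, 71, 82, 93, 104 → 115.
Shade goes grey, black, white, grey, black → white (repeats grey → black → white).
So the next label is L-115-white.

L-115-white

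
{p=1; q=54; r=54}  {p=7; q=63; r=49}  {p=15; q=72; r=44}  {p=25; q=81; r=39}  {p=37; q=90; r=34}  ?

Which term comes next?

{p=51; q=99; r=29}

P: differences are 6, 8, 10, … (increasing by 2 each time), so 1, 7, 15, 25, 37 → 51.
Q: +9 each step; 54, 63, 72, 81, 90 → 99.
R: 54, 49, 44, 39, 34 → 29 (−5 each step).
So the next term is {p=51; q=99; r=29}.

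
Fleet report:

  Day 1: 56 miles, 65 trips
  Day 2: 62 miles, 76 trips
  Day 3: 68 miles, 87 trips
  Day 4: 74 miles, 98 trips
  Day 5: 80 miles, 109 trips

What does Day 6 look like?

86 miles, 120 trips

For the miles, +6 each step: 56, 62, 68, 74, 80 → 86.
Trips: +11 each step; 65, 76, 87, 98, 109 → 120.
So the next record is 86 miles, 120 trips.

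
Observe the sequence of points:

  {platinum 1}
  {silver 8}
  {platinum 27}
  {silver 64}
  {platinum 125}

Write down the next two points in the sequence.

{silver 216}, {platinum 343}

For the metal, alternates platinum ↔ silver: platinum, silver, platinum, silver, platinum → silver → platinum.
Second entry goes 1, 8, 27, 64, 125 → 216 → 343 (perfect cubes: 1³, 2³, 3³, …).
Putting the parts together: {silver 216} and then {platinum 343}.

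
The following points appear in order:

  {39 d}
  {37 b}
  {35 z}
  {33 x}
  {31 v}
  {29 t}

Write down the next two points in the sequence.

First value — −2 each step: 39, 37, 35, 33, 31, 29 → 27 → 25.
Letter — letters move back 2 places in the alphabet, wrapping A→Z: d, b, z, x, v, t → r → p.
So the next two points are {27 r} and {25 p}.

{27 r}, {25 p}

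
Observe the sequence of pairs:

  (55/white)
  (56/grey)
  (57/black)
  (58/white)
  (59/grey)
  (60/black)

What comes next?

(61/white)

First entry: +1 each step; 55, 56, 57, 58, 59, 60 → 61.
Shade — repeats white → grey → black: white, grey, black, white, grey, black → white.
Putting it together: (61/white).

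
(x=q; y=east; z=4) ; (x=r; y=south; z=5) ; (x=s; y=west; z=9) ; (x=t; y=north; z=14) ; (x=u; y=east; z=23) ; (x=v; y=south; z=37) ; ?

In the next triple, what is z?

60

X: letters move forward 1 place in the alphabet, so q, r, s, t, u, v → w.
Y: repeats east → south → west → north, so east, south, west, north, east, south → west.
For the z, each term is the sum of the two before it: 4, 5, 9, 14, 23, 37 → 60.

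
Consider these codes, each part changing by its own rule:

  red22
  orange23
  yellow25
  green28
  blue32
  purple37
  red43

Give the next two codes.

orange50, yellow58

Colour — repeats red → orange → yellow → green → blue → purple: red, orange, yellow, green, blue, purple, red → orange → yellow.
Second component: differences are 1, 2, 3, … (increasing by 1 each time); 22, 23, 25, 28, 32, 37, 43 → 50 → 58.
So the next two codes are orange50 and yellow58.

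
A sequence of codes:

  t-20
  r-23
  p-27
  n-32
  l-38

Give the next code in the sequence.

Letter: t, r, p, n, l → j (letters move back 2 places in the alphabet).
For the second component, differences are 3, 4, 5, … (increasing by 1 each time): 20, 23, 27, 32, 38 → 45.
So the next code is j-45.

j-45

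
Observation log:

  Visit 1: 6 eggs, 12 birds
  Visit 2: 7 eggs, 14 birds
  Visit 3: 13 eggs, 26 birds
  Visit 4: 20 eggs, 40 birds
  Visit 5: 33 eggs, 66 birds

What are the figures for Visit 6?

53 eggs, 106 birds

Eggs — each term is the sum of the two before it: 6, 7, 13, 20, 33 → 53.
Birds goes 12, 14, 26, 40, 66 → 106 (always 2 × the eggs).
Combining the parts gives 53 eggs, 106 birds.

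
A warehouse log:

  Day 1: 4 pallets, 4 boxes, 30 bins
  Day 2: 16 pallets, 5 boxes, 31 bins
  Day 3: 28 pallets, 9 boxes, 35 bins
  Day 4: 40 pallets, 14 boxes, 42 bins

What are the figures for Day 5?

Pallets: +12 each step; 4, 16, 28, 40 → 52.
Boxes — each term is the sum of the two before it: 4, 5, 9, 14 → 23.
Bins: differences are 1, 4, 7, … (increasing by 3 each time); 30, 31, 35, 42 → 52.
Combining the parts gives 52 pallets, 23 boxes, 52 bins.

52 pallets, 23 boxes, 52 bins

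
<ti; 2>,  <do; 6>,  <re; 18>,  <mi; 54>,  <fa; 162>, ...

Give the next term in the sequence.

Note: ti, do, re, mi, fa → sol (runs through the solfège scale do→ti).
Second component goes 2, 6, 18, 54, 162 → 486 (×3 each step).
Putting it together: <sol; 486>.

<sol; 486>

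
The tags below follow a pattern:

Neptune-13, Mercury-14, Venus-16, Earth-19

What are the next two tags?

Mars-23, Jupiter-28

Planet: Neptune, Mercury, Venus, Earth → Mars → Jupiter (runs through the planets Mercury→Neptune).
Second component: differences are 1, 2, 3, … (increasing by 1 each time); 13, 14, 16, 19 → 23 → 28.
Putting the parts together: Mars-23 and then Jupiter-28.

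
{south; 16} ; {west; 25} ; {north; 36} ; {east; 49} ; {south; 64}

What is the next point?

Direction: south, west, north, east, south → west (repeats south → west → north → east).
Second entry: perfect squares: 4², 5², 6², …; 16, 25, 36, 49, 64 → 81.
So the next point is {west; 81}.

{west; 81}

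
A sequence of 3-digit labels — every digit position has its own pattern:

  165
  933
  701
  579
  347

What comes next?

First digit: −2 each step, mod 10; 1, 9, 7, 5, 3 → 1.
Second digit: 6, 3, 0, 7, 4 → 1 (−3 each step, mod 10).
Third digit — −2 each step, mod 10: 5, 3, 1, 9, 7 → 5.
Putting it together: 115.

115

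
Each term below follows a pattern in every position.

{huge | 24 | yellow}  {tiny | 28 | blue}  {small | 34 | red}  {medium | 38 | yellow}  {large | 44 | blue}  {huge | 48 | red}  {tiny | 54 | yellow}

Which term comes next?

Size goes huge, tiny, small, medium, large, huge, tiny → small (repeats huge → tiny → small → medium → large).
Second slot — alternating steps +4, +6, +4, +6, …: 24, 28, 34, 38, 44, 48, 54 → 58.
Colour: yellow, blue, red, yellow, blue, red, yellow → blue (repeats yellow → blue → red).
Combining the parts gives {small | 58 | blue}.

{small | 58 | blue}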